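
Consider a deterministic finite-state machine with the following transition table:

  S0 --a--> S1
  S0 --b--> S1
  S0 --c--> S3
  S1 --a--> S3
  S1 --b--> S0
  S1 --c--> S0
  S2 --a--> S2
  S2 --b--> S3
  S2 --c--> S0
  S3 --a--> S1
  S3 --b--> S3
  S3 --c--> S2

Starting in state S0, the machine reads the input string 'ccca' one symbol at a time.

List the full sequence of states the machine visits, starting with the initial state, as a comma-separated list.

Start: S0
  read 'c': S0 --c--> S3
  read 'c': S3 --c--> S2
  read 'c': S2 --c--> S0
  read 'a': S0 --a--> S1

Answer: S0, S3, S2, S0, S1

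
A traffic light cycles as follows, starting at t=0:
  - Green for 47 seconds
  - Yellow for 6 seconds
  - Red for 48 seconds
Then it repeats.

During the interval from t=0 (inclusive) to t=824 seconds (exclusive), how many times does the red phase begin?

Cycle = 47+6+48 = 101s
red phase starts at t = k*101 + 53 for k=0,1,2,...
Need k*101+53 < 824 → k < 7.634
k ∈ {0, ..., 7} → 8 starts

Answer: 8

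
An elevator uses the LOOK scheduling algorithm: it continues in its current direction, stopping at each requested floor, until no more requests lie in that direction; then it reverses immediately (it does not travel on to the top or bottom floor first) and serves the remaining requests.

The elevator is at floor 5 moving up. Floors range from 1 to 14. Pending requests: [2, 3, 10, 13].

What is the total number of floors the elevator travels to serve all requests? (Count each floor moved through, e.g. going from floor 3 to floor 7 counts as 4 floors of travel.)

Start at floor 5 moving up, LOOK stop order: [10, 13, 3, 2]
  5 → 10: |10-5| = 5, total = 5
  10 → 13: |13-10| = 3, total = 8
  13 → 3: |3-13| = 10, total = 18
  3 → 2: |2-3| = 1, total = 19

Answer: 19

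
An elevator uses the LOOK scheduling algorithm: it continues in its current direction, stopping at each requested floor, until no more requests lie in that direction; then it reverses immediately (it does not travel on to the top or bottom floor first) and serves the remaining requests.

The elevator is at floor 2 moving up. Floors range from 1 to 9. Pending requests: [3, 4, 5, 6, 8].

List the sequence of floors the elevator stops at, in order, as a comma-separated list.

Answer: 3, 4, 5, 6, 8

Derivation:
Current: 2, moving UP
Serve above first (ascending): [3, 4, 5, 6, 8]
Then reverse, serve below (descending): []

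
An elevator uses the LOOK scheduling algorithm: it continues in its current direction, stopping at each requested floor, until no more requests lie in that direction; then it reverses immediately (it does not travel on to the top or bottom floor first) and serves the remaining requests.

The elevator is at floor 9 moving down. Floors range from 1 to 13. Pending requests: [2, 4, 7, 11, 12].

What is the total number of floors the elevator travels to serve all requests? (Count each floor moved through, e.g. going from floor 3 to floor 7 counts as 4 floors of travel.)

Answer: 17

Derivation:
Start at floor 9 moving down, LOOK stop order: [7, 4, 2, 11, 12]
  9 → 7: |7-9| = 2, total = 2
  7 → 4: |4-7| = 3, total = 5
  4 → 2: |2-4| = 2, total = 7
  2 → 11: |11-2| = 9, total = 16
  11 → 12: |12-11| = 1, total = 17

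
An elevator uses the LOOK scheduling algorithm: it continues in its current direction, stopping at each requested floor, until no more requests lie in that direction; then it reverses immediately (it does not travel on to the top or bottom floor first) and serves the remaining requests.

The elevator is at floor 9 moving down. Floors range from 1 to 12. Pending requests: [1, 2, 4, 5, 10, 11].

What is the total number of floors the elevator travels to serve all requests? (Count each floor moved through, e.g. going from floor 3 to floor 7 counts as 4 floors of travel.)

Start at floor 9 moving down, LOOK stop order: [5, 4, 2, 1, 10, 11]
  9 → 5: |5-9| = 4, total = 4
  5 → 4: |4-5| = 1, total = 5
  4 → 2: |2-4| = 2, total = 7
  2 → 1: |1-2| = 1, total = 8
  1 → 10: |10-1| = 9, total = 17
  10 → 11: |11-10| = 1, total = 18

Answer: 18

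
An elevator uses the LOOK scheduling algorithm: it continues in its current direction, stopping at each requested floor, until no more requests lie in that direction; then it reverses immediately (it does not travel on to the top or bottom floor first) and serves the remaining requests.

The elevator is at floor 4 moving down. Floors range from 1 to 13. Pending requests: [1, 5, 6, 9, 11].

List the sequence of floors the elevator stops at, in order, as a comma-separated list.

Current: 4, moving DOWN
Serve below first (descending): [1]
Then reverse, serve above (ascending): [5, 6, 9, 11]

Answer: 1, 5, 6, 9, 11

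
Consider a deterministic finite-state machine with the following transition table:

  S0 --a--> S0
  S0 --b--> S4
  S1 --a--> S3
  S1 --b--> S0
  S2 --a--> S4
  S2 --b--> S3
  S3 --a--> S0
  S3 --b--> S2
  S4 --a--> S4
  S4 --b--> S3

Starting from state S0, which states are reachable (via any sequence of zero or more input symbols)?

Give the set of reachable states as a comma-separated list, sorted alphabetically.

Answer: S0, S2, S3, S4

Derivation:
BFS from S0:
  visit S0: S0--a-->S0 (seen), S0--b-->S4 (new)
  visit S4: S4--a-->S4 (seen), S4--b-->S3 (new)
  visit S3: S3--a-->S0 (seen), S3--b-->S2 (new)
  visit S2: S2--a-->S4 (seen), S2--b-->S3 (seen)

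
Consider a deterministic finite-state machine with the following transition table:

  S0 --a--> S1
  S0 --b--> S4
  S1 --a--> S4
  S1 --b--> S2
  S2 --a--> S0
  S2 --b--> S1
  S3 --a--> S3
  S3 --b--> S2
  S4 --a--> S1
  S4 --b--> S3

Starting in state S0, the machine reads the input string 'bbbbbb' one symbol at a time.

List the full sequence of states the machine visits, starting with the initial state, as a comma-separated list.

Answer: S0, S4, S3, S2, S1, S2, S1

Derivation:
Start: S0
  read 'b': S0 --b--> S4
  read 'b': S4 --b--> S3
  read 'b': S3 --b--> S2
  read 'b': S2 --b--> S1
  read 'b': S1 --b--> S2
  read 'b': S2 --b--> S1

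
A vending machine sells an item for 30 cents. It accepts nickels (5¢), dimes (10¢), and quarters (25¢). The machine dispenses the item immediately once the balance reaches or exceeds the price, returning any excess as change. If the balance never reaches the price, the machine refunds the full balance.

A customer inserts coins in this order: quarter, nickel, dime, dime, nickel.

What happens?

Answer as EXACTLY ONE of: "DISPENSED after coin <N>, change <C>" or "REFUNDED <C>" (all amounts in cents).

Answer: DISPENSED after coin 2, change 0

Derivation:
Price: 30¢
Coin 1 (quarter, 25¢): balance = 25¢
Coin 2 (nickel, 5¢): balance = 30¢
  → balance >= price → DISPENSE, change = 30 - 30 = 0¢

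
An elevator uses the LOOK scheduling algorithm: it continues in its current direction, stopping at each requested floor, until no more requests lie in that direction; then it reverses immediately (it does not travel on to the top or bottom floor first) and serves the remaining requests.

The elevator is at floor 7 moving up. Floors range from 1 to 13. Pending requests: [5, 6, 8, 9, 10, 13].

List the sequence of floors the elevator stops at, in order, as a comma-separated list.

Current: 7, moving UP
Serve above first (ascending): [8, 9, 10, 13]
Then reverse, serve below (descending): [6, 5]

Answer: 8, 9, 10, 13, 6, 5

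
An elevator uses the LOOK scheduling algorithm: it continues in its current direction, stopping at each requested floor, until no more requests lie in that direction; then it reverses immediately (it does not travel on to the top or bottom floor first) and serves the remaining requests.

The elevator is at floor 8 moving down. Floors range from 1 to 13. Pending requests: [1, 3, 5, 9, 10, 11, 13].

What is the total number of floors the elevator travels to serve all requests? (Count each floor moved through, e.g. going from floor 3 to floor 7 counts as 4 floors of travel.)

Start at floor 8 moving down, LOOK stop order: [5, 3, 1, 9, 10, 11, 13]
  8 → 5: |5-8| = 3, total = 3
  5 → 3: |3-5| = 2, total = 5
  3 → 1: |1-3| = 2, total = 7
  1 → 9: |9-1| = 8, total = 15
  9 → 10: |10-9| = 1, total = 16
  10 → 11: |11-10| = 1, total = 17
  11 → 13: |13-11| = 2, total = 19

Answer: 19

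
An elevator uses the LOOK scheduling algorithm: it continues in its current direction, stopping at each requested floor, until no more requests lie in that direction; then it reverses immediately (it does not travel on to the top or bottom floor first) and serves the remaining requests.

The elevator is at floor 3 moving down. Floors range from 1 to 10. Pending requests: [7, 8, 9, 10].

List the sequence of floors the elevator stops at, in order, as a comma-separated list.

Current: 3, moving DOWN
Serve below first (descending): []
Then reverse, serve above (ascending): [7, 8, 9, 10]

Answer: 7, 8, 9, 10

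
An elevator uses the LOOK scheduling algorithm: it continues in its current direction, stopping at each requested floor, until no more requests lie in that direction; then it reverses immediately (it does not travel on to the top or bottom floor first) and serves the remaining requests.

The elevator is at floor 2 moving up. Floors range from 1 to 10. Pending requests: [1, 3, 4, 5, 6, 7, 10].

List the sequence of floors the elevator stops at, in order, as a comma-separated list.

Answer: 3, 4, 5, 6, 7, 10, 1

Derivation:
Current: 2, moving UP
Serve above first (ascending): [3, 4, 5, 6, 7, 10]
Then reverse, serve below (descending): [1]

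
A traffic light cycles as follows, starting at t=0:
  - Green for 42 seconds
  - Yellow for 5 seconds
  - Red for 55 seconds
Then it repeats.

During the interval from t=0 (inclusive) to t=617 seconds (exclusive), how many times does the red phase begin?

Cycle = 42+5+55 = 102s
red phase starts at t = k*102 + 47 for k=0,1,2,...
Need k*102+47 < 617 → k < 5.588
k ∈ {0, ..., 5} → 6 starts

Answer: 6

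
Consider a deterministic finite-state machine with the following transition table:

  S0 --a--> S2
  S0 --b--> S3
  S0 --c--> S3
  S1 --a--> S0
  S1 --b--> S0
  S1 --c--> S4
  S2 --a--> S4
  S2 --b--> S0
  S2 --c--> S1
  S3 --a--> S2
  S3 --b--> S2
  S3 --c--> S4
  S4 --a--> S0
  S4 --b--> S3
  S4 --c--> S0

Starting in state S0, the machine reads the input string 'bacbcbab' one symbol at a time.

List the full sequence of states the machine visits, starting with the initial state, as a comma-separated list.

Start: S0
  read 'b': S0 --b--> S3
  read 'a': S3 --a--> S2
  read 'c': S2 --c--> S1
  read 'b': S1 --b--> S0
  read 'c': S0 --c--> S3
  read 'b': S3 --b--> S2
  read 'a': S2 --a--> S4
  read 'b': S4 --b--> S3

Answer: S0, S3, S2, S1, S0, S3, S2, S4, S3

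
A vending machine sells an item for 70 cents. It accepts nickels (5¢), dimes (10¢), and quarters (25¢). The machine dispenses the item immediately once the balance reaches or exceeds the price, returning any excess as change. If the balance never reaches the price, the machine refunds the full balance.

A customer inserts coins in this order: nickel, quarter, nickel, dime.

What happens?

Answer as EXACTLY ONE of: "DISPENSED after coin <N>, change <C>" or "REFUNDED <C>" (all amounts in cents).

Price: 70¢
Coin 1 (nickel, 5¢): balance = 5¢
Coin 2 (quarter, 25¢): balance = 30¢
Coin 3 (nickel, 5¢): balance = 35¢
Coin 4 (dime, 10¢): balance = 45¢
All coins inserted, balance 45¢ < price 70¢ → REFUND 45¢

Answer: REFUNDED 45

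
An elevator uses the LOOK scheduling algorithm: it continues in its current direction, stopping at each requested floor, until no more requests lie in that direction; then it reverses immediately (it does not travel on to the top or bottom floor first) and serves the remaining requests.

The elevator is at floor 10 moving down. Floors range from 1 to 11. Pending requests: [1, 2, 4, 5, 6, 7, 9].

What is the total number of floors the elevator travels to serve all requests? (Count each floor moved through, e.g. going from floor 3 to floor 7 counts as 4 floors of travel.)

Answer: 9

Derivation:
Start at floor 10 moving down, LOOK stop order: [9, 7, 6, 5, 4, 2, 1]
  10 → 9: |9-10| = 1, total = 1
  9 → 7: |7-9| = 2, total = 3
  7 → 6: |6-7| = 1, total = 4
  6 → 5: |5-6| = 1, total = 5
  5 → 4: |4-5| = 1, total = 6
  4 → 2: |2-4| = 2, total = 8
  2 → 1: |1-2| = 1, total = 9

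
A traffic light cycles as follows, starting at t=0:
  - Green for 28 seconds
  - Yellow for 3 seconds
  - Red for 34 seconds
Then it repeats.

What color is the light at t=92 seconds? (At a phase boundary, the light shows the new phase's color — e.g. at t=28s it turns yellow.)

Cycle length = 28 + 3 + 34 = 65s
t = 92, phase_t = 92 mod 65 = 27
27 < 28 (green end) → GREEN

Answer: green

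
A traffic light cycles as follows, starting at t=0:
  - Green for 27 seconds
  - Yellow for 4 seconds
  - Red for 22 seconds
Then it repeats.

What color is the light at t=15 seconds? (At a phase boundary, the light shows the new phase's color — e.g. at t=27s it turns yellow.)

Answer: green

Derivation:
Cycle length = 27 + 4 + 22 = 53s
t = 15, phase_t = 15 mod 53 = 15
15 < 27 (green end) → GREEN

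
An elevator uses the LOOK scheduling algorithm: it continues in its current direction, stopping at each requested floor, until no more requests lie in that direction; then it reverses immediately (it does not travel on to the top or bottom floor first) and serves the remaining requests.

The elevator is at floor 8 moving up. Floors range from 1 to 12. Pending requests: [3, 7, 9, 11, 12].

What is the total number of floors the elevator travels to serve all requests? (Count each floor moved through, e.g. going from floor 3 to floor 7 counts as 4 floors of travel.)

Start at floor 8 moving up, LOOK stop order: [9, 11, 12, 7, 3]
  8 → 9: |9-8| = 1, total = 1
  9 → 11: |11-9| = 2, total = 3
  11 → 12: |12-11| = 1, total = 4
  12 → 7: |7-12| = 5, total = 9
  7 → 3: |3-7| = 4, total = 13

Answer: 13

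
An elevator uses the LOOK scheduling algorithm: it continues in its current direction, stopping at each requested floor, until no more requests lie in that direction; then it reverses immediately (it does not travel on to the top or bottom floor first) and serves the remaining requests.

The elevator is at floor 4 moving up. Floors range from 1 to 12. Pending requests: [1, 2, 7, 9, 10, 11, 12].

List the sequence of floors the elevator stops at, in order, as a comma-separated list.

Answer: 7, 9, 10, 11, 12, 2, 1

Derivation:
Current: 4, moving UP
Serve above first (ascending): [7, 9, 10, 11, 12]
Then reverse, serve below (descending): [2, 1]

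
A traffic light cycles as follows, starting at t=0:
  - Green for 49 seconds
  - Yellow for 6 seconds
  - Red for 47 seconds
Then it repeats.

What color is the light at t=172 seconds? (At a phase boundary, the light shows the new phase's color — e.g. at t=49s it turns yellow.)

Cycle length = 49 + 6 + 47 = 102s
t = 172, phase_t = 172 mod 102 = 70
70 >= 55 → RED

Answer: red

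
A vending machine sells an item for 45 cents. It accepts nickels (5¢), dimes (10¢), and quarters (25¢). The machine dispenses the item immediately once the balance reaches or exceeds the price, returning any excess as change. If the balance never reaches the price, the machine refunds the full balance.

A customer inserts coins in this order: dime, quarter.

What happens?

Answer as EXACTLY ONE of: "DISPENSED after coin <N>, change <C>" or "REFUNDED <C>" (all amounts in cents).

Price: 45¢
Coin 1 (dime, 10¢): balance = 10¢
Coin 2 (quarter, 25¢): balance = 35¢
All coins inserted, balance 35¢ < price 45¢ → REFUND 35¢

Answer: REFUNDED 35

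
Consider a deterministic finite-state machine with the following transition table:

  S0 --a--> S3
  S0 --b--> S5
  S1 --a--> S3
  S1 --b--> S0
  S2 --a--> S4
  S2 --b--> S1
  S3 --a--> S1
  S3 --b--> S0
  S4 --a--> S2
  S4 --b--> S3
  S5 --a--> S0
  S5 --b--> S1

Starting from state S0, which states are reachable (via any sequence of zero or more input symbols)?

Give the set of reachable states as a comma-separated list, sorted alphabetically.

Answer: S0, S1, S3, S5

Derivation:
BFS from S0:
  visit S0: S0--a-->S3 (new), S0--b-->S5 (new)
  visit S3: S3--a-->S1 (new), S3--b-->S0 (seen)
  visit S5: S5--a-->S0 (seen), S5--b-->S1 (seen)
  visit S1: S1--a-->S3 (seen), S1--b-->S0 (seen)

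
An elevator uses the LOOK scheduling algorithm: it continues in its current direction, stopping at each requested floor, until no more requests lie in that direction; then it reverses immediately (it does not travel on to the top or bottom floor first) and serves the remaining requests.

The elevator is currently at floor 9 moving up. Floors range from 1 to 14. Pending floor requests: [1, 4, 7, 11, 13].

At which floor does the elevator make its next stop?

Answer: 11

Derivation:
Current floor: 9, direction: up
Requests above: [11, 13]
Requests below: [1, 4, 7]
Moving up and requests lie above → nearest above is min([11, 13]) = 11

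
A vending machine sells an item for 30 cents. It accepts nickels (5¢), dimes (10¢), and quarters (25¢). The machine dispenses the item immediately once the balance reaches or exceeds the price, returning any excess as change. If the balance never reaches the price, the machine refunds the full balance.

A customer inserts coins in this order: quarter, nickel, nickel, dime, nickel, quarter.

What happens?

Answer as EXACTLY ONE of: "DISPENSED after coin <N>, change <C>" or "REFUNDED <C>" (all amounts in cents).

Price: 30¢
Coin 1 (quarter, 25¢): balance = 25¢
Coin 2 (nickel, 5¢): balance = 30¢
  → balance >= price → DISPENSE, change = 30 - 30 = 0¢

Answer: DISPENSED after coin 2, change 0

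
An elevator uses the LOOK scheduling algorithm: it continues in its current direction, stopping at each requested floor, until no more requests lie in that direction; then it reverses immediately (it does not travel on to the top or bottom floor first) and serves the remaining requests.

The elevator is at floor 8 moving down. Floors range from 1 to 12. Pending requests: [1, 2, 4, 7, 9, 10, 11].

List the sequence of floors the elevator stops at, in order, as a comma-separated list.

Current: 8, moving DOWN
Serve below first (descending): [7, 4, 2, 1]
Then reverse, serve above (ascending): [9, 10, 11]

Answer: 7, 4, 2, 1, 9, 10, 11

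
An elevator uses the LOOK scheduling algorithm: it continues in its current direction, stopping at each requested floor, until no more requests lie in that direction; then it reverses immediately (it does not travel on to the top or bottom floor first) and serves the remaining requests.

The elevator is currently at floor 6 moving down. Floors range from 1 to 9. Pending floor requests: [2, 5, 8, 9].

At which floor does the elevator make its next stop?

Answer: 5

Derivation:
Current floor: 6, direction: down
Requests above: [8, 9]
Requests below: [2, 5]
Moving down and requests lie below → nearest below is max([2, 5]) = 5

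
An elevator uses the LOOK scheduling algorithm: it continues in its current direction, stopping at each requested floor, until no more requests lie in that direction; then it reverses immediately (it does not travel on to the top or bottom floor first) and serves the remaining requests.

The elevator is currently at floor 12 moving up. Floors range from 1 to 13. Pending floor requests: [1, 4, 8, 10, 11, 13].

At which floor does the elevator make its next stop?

Answer: 13

Derivation:
Current floor: 12, direction: up
Requests above: [13]
Requests below: [1, 4, 8, 10, 11]
Moving up and requests lie above → nearest above is min([13]) = 13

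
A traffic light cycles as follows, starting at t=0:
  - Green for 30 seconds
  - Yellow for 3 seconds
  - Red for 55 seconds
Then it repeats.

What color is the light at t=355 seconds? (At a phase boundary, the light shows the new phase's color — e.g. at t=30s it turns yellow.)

Cycle length = 30 + 3 + 55 = 88s
t = 355, phase_t = 355 mod 88 = 3
3 < 30 (green end) → GREEN

Answer: green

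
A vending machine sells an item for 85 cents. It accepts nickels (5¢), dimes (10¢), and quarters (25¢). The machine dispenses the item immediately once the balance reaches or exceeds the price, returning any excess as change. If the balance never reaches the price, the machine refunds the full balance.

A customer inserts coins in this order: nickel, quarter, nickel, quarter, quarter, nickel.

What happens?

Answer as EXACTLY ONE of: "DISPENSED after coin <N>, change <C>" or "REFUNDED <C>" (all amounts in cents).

Price: 85¢
Coin 1 (nickel, 5¢): balance = 5¢
Coin 2 (quarter, 25¢): balance = 30¢
Coin 3 (nickel, 5¢): balance = 35¢
Coin 4 (quarter, 25¢): balance = 60¢
Coin 5 (quarter, 25¢): balance = 85¢
  → balance >= price → DISPENSE, change = 85 - 85 = 0¢

Answer: DISPENSED after coin 5, change 0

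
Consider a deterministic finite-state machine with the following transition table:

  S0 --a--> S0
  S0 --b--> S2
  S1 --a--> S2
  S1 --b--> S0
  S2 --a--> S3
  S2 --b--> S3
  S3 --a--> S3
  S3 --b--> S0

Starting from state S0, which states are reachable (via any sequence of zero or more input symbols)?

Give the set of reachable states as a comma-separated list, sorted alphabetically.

BFS from S0:
  visit S0: S0--a-->S0 (seen), S0--b-->S2 (new)
  visit S2: S2--a-->S3 (new), S2--b-->S3 (seen)
  visit S3: S3--a-->S3 (seen), S3--b-->S0 (seen)

Answer: S0, S2, S3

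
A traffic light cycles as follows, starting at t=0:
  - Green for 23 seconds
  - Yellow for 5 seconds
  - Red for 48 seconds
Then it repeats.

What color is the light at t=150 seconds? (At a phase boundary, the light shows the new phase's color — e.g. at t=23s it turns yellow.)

Answer: red

Derivation:
Cycle length = 23 + 5 + 48 = 76s
t = 150, phase_t = 150 mod 76 = 74
74 >= 28 → RED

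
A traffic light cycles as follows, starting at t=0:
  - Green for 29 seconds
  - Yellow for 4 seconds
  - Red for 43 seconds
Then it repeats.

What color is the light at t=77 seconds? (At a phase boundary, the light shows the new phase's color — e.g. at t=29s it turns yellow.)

Cycle length = 29 + 4 + 43 = 76s
t = 77, phase_t = 77 mod 76 = 1
1 < 29 (green end) → GREEN

Answer: green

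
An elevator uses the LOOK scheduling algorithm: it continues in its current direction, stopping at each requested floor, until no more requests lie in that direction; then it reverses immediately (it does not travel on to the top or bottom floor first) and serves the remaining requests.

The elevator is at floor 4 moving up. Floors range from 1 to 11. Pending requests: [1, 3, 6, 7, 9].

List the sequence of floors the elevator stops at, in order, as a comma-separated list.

Answer: 6, 7, 9, 3, 1

Derivation:
Current: 4, moving UP
Serve above first (ascending): [6, 7, 9]
Then reverse, serve below (descending): [3, 1]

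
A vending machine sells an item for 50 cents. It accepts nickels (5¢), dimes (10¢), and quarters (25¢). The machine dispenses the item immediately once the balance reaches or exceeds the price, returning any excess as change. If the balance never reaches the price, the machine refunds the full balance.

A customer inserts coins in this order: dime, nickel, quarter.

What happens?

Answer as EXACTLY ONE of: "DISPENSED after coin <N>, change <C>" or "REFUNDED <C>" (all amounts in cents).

Price: 50¢
Coin 1 (dime, 10¢): balance = 10¢
Coin 2 (nickel, 5¢): balance = 15¢
Coin 3 (quarter, 25¢): balance = 40¢
All coins inserted, balance 40¢ < price 50¢ → REFUND 40¢

Answer: REFUNDED 40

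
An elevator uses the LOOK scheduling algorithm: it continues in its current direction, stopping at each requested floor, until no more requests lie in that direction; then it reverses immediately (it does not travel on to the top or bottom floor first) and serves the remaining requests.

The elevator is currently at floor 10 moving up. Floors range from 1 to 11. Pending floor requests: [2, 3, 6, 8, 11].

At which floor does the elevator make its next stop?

Current floor: 10, direction: up
Requests above: [11]
Requests below: [2, 3, 6, 8]
Moving up and requests lie above → nearest above is min([11]) = 11

Answer: 11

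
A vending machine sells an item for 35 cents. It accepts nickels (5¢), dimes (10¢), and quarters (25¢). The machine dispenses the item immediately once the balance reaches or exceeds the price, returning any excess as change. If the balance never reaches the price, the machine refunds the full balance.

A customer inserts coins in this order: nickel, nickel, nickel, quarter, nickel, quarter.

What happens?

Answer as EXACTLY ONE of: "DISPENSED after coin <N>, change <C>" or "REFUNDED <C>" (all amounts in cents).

Answer: DISPENSED after coin 4, change 5

Derivation:
Price: 35¢
Coin 1 (nickel, 5¢): balance = 5¢
Coin 2 (nickel, 5¢): balance = 10¢
Coin 3 (nickel, 5¢): balance = 15¢
Coin 4 (quarter, 25¢): balance = 40¢
  → balance >= price → DISPENSE, change = 40 - 35 = 5¢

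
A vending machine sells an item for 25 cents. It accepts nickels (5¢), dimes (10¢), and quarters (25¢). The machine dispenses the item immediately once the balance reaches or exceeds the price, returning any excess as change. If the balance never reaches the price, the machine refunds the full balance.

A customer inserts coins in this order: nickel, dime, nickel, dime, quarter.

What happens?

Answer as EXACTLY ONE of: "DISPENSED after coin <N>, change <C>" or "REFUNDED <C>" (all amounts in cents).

Answer: DISPENSED after coin 4, change 5

Derivation:
Price: 25¢
Coin 1 (nickel, 5¢): balance = 5¢
Coin 2 (dime, 10¢): balance = 15¢
Coin 3 (nickel, 5¢): balance = 20¢
Coin 4 (dime, 10¢): balance = 30¢
  → balance >= price → DISPENSE, change = 30 - 25 = 5¢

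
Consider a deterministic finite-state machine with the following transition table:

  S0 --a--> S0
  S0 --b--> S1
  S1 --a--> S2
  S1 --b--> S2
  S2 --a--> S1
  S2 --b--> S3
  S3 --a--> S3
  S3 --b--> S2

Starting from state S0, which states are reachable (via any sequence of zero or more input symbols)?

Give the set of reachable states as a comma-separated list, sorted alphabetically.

Answer: S0, S1, S2, S3

Derivation:
BFS from S0:
  visit S0: S0--a-->S0 (seen), S0--b-->S1 (new)
  visit S1: S1--a-->S2 (new), S1--b-->S2 (seen)
  visit S2: S2--a-->S1 (seen), S2--b-->S3 (new)
  visit S3: S3--a-->S3 (seen), S3--b-->S2 (seen)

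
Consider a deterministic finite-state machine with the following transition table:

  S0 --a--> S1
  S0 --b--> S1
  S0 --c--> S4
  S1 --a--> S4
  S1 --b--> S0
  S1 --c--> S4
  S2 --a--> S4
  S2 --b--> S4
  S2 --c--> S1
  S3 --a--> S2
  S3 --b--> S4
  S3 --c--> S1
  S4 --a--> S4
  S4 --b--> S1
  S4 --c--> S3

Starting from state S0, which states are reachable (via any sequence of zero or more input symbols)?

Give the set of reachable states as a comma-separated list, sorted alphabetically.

BFS from S0:
  visit S0: S0--a-->S1 (new), S0--b-->S1 (seen), S0--c-->S4 (new)
  visit S1: S1--a-->S4 (seen), S1--b-->S0 (seen), S1--c-->S4 (seen)
  visit S4: S4--a-->S4 (seen), S4--b-->S1 (seen), S4--c-->S3 (new)
  visit S3: S3--a-->S2 (new), S3--b-->S4 (seen), S3--c-->S1 (seen)
  visit S2: S2--a-->S4 (seen), S2--b-->S4 (seen), S2--c-->S1 (seen)

Answer: S0, S1, S2, S3, S4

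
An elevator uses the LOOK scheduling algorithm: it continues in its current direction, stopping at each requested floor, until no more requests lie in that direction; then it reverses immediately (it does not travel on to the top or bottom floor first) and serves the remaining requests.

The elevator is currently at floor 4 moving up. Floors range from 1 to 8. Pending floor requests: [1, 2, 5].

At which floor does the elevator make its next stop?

Current floor: 4, direction: up
Requests above: [5]
Requests below: [1, 2]
Moving up and requests lie above → nearest above is min([5]) = 5

Answer: 5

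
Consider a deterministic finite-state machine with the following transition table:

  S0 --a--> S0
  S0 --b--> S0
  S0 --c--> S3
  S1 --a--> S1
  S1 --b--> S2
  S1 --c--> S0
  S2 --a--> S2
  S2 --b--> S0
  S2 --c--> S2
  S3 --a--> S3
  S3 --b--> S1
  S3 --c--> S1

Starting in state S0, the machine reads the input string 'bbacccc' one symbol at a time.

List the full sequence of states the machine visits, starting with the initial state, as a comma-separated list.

Answer: S0, S0, S0, S0, S3, S1, S0, S3

Derivation:
Start: S0
  read 'b': S0 --b--> S0
  read 'b': S0 --b--> S0
  read 'a': S0 --a--> S0
  read 'c': S0 --c--> S3
  read 'c': S3 --c--> S1
  read 'c': S1 --c--> S0
  read 'c': S0 --c--> S3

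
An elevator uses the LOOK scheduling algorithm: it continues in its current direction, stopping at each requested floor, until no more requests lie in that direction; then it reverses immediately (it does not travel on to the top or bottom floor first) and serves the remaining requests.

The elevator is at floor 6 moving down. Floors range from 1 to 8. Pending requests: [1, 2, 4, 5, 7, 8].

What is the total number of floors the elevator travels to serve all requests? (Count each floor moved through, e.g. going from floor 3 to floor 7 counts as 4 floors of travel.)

Answer: 12

Derivation:
Start at floor 6 moving down, LOOK stop order: [5, 4, 2, 1, 7, 8]
  6 → 5: |5-6| = 1, total = 1
  5 → 4: |4-5| = 1, total = 2
  4 → 2: |2-4| = 2, total = 4
  2 → 1: |1-2| = 1, total = 5
  1 → 7: |7-1| = 6, total = 11
  7 → 8: |8-7| = 1, total = 12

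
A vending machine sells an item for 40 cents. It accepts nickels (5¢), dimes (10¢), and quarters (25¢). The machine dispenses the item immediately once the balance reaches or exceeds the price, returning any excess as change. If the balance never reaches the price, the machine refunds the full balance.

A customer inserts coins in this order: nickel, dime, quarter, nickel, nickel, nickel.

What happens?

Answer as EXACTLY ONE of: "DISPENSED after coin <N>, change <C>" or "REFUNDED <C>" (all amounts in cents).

Answer: DISPENSED after coin 3, change 0

Derivation:
Price: 40¢
Coin 1 (nickel, 5¢): balance = 5¢
Coin 2 (dime, 10¢): balance = 15¢
Coin 3 (quarter, 25¢): balance = 40¢
  → balance >= price → DISPENSE, change = 40 - 40 = 0¢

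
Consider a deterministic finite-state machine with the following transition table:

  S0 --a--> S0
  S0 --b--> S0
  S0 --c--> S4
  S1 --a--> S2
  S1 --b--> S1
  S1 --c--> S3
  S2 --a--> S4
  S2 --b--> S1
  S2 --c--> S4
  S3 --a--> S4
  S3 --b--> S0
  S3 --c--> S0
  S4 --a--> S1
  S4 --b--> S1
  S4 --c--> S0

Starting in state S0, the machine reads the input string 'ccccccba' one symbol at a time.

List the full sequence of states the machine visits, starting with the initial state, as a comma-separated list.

Start: S0
  read 'c': S0 --c--> S4
  read 'c': S4 --c--> S0
  read 'c': S0 --c--> S4
  read 'c': S4 --c--> S0
  read 'c': S0 --c--> S4
  read 'c': S4 --c--> S0
  read 'b': S0 --b--> S0
  read 'a': S0 --a--> S0

Answer: S0, S4, S0, S4, S0, S4, S0, S0, S0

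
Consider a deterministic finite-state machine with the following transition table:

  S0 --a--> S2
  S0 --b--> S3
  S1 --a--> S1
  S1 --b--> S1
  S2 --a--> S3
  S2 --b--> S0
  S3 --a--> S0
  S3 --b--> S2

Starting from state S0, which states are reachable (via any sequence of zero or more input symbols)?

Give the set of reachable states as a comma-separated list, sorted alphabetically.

BFS from S0:
  visit S0: S0--a-->S2 (new), S0--b-->S3 (new)
  visit S2: S2--a-->S3 (seen), S2--b-->S0 (seen)
  visit S3: S3--a-->S0 (seen), S3--b-->S2 (seen)

Answer: S0, S2, S3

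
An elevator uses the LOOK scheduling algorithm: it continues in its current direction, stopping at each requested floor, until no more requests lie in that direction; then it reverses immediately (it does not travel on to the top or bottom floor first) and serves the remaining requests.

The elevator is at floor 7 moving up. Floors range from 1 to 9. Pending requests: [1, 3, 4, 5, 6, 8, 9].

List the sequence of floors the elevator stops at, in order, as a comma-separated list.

Current: 7, moving UP
Serve above first (ascending): [8, 9]
Then reverse, serve below (descending): [6, 5, 4, 3, 1]

Answer: 8, 9, 6, 5, 4, 3, 1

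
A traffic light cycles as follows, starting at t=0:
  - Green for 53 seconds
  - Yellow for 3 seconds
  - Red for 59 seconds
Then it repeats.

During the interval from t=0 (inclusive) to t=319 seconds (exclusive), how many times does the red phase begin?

Answer: 3

Derivation:
Cycle = 53+3+59 = 115s
red phase starts at t = k*115 + 56 for k=0,1,2,...
Need k*115+56 < 319 → k < 2.287
k ∈ {0, ..., 2} → 3 starts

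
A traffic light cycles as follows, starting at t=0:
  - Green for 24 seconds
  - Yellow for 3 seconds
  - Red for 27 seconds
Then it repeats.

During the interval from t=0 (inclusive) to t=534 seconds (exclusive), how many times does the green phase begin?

Answer: 10

Derivation:
Cycle = 24+3+27 = 54s
green phase starts at t = k*54 + 0 for k=0,1,2,...
Need k*54+0 < 534 → k < 9.889
k ∈ {0, ..., 9} → 10 starts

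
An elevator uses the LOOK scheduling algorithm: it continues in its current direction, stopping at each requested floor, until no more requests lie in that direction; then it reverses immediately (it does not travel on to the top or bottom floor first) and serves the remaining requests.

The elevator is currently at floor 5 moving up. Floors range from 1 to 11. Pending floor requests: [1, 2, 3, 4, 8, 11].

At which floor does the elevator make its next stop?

Current floor: 5, direction: up
Requests above: [8, 11]
Requests below: [1, 2, 3, 4]
Moving up and requests lie above → nearest above is min([8, 11]) = 8

Answer: 8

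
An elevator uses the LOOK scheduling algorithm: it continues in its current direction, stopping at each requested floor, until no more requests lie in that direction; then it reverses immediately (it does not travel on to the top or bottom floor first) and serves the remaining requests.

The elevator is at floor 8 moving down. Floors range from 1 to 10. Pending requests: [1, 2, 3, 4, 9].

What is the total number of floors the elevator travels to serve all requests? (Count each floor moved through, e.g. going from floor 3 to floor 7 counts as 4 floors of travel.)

Answer: 15

Derivation:
Start at floor 8 moving down, LOOK stop order: [4, 3, 2, 1, 9]
  8 → 4: |4-8| = 4, total = 4
  4 → 3: |3-4| = 1, total = 5
  3 → 2: |2-3| = 1, total = 6
  2 → 1: |1-2| = 1, total = 7
  1 → 9: |9-1| = 8, total = 15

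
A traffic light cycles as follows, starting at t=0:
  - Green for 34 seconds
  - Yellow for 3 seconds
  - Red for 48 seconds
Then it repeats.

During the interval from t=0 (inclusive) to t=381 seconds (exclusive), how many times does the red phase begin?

Cycle = 34+3+48 = 85s
red phase starts at t = k*85 + 37 for k=0,1,2,...
Need k*85+37 < 381 → k < 4.047
k ∈ {0, ..., 4} → 5 starts

Answer: 5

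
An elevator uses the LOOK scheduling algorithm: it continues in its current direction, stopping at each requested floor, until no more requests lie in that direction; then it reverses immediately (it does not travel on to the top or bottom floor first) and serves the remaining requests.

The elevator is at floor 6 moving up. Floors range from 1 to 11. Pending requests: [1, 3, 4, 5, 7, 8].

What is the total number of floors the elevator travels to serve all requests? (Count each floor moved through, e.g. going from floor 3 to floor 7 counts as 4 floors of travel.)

Start at floor 6 moving up, LOOK stop order: [7, 8, 5, 4, 3, 1]
  6 → 7: |7-6| = 1, total = 1
  7 → 8: |8-7| = 1, total = 2
  8 → 5: |5-8| = 3, total = 5
  5 → 4: |4-5| = 1, total = 6
  4 → 3: |3-4| = 1, total = 7
  3 → 1: |1-3| = 2, total = 9

Answer: 9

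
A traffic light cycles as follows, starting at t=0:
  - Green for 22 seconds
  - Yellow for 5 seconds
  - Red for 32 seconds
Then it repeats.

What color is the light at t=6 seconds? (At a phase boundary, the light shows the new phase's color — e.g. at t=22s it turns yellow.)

Answer: green

Derivation:
Cycle length = 22 + 5 + 32 = 59s
t = 6, phase_t = 6 mod 59 = 6
6 < 22 (green end) → GREEN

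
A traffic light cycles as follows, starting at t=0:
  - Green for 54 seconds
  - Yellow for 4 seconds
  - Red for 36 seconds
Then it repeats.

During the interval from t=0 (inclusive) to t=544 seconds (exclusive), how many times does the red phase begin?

Answer: 6

Derivation:
Cycle = 54+4+36 = 94s
red phase starts at t = k*94 + 58 for k=0,1,2,...
Need k*94+58 < 544 → k < 5.170
k ∈ {0, ..., 5} → 6 starts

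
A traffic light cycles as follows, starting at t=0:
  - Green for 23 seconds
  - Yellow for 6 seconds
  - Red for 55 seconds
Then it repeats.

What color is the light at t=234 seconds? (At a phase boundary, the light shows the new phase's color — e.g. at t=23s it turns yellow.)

Answer: red

Derivation:
Cycle length = 23 + 6 + 55 = 84s
t = 234, phase_t = 234 mod 84 = 66
66 >= 29 → RED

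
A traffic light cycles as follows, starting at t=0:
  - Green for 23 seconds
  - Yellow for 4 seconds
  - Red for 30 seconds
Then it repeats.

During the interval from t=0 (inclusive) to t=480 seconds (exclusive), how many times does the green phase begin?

Answer: 9

Derivation:
Cycle = 23+4+30 = 57s
green phase starts at t = k*57 + 0 for k=0,1,2,...
Need k*57+0 < 480 → k < 8.421
k ∈ {0, ..., 8} → 9 starts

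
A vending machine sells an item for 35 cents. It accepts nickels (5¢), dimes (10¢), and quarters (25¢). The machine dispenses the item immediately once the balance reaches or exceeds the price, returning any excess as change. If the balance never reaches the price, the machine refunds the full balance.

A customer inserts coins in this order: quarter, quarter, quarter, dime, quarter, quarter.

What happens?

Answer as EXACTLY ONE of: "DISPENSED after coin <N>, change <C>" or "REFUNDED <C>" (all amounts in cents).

Price: 35¢
Coin 1 (quarter, 25¢): balance = 25¢
Coin 2 (quarter, 25¢): balance = 50¢
  → balance >= price → DISPENSE, change = 50 - 35 = 15¢

Answer: DISPENSED after coin 2, change 15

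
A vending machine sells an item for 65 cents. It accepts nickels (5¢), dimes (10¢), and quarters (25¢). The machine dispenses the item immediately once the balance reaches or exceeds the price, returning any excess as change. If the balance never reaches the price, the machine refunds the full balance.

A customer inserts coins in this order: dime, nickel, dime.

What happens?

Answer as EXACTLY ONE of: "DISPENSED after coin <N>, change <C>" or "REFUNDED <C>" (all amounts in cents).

Answer: REFUNDED 25

Derivation:
Price: 65¢
Coin 1 (dime, 10¢): balance = 10¢
Coin 2 (nickel, 5¢): balance = 15¢
Coin 3 (dime, 10¢): balance = 25¢
All coins inserted, balance 25¢ < price 65¢ → REFUND 25¢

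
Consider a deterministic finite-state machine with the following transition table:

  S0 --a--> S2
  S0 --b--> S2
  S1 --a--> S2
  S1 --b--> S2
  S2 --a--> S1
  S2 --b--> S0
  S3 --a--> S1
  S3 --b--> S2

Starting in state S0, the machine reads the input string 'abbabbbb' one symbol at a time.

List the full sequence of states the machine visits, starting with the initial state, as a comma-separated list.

Start: S0
  read 'a': S0 --a--> S2
  read 'b': S2 --b--> S0
  read 'b': S0 --b--> S2
  read 'a': S2 --a--> S1
  read 'b': S1 --b--> S2
  read 'b': S2 --b--> S0
  read 'b': S0 --b--> S2
  read 'b': S2 --b--> S0

Answer: S0, S2, S0, S2, S1, S2, S0, S2, S0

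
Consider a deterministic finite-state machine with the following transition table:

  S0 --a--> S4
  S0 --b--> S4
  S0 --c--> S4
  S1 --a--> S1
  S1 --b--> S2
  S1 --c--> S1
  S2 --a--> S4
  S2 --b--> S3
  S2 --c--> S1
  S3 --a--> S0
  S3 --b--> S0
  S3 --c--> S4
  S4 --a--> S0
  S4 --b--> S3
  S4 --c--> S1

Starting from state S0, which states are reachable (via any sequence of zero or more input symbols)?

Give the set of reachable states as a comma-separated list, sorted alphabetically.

Answer: S0, S1, S2, S3, S4

Derivation:
BFS from S0:
  visit S0: S0--a-->S4 (new), S0--b-->S4 (seen), S0--c-->S4 (seen)
  visit S4: S4--a-->S0 (seen), S4--b-->S3 (new), S4--c-->S1 (new)
  visit S3: S3--a-->S0 (seen), S3--b-->S0 (seen), S3--c-->S4 (seen)
  visit S1: S1--a-->S1 (seen), S1--b-->S2 (new), S1--c-->S1 (seen)
  visit S2: S2--a-->S4 (seen), S2--b-->S3 (seen), S2--c-->S1 (seen)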